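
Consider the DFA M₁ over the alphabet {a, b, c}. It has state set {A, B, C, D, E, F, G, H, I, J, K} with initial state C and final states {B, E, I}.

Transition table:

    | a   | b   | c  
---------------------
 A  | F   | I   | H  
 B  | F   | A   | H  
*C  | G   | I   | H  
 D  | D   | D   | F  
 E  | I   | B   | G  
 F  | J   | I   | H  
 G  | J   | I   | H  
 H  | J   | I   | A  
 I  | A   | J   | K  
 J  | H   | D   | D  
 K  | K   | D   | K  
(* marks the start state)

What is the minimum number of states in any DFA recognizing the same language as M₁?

Reachable states from the start: {A,C,D,F,G,H,I,J,K}. Unreachable: {B,E} — drop them.
P0 = {I} | {A,C,D,F,G,H,J,K}.
Refine {A,C,D,F,G,H,J,K} on symbol b: members go to different blocks, giving {A,C,F,G,H} and {D,J,K}.
Refine {A,C,F,G,H} on symbol a: members go to different blocks, giving {F,G,H} and {A,C}.
Refine {F,G,H} on symbol c: members go to different blocks, giving {F,G} and {H}.
Split {D,J,K} by δ(·,a) → {D,K} and {J}.
On input c, block {D,K} splits into {D} and {K}.
Stable partition: {I} | {F,G} | {D} | {A,C} | {H} | {J} | {K} — 7 equivalence classes.

7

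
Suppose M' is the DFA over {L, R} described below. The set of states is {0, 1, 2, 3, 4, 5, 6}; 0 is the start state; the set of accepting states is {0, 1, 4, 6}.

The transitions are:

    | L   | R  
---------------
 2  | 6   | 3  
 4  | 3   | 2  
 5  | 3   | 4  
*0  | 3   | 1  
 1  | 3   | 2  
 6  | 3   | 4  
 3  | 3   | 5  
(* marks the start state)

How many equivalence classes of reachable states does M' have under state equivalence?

Start with accepting vs non-accepting: {0,1,4,6} | {2,3,5}.
Split {0,1,4,6} by δ(·,R) → {0,6} and {1,4}.
Refine {2,3,5} on symbol L: members go to different blocks, giving {3,5} and {2}.
Refine {3,5} on symbol R: members go to different blocks, giving {3} and {5}.
The partition is now stable with 5 blocks: {0,6} | {3} | {1,4} | {2} | {5}.

5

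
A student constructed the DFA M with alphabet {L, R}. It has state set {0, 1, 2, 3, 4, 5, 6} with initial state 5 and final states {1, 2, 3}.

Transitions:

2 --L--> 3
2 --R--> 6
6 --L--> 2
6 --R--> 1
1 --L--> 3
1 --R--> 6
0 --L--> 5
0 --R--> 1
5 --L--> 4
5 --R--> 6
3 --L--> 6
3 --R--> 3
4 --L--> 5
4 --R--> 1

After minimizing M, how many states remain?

States {0} cannot be reached from the start state, so discard them.
Initial partition by acceptance: {1,2,3} | {4,5,6}.
On input L, block {1,2,3} splits into {1,2} and {3}.
On input L, block {4,5,6} splits into {4,5} and {6}.
On input R, block {4,5} splits into {4} and {5}.
The partition is now stable with 5 blocks: {1,2} | {4} | {3} | {6} | {5}.

5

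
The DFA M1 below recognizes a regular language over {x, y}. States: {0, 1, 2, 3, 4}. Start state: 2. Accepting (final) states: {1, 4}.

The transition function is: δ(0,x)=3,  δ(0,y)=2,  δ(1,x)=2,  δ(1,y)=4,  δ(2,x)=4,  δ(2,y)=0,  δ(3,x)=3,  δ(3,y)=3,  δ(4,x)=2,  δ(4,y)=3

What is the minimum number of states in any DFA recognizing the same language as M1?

4

First remove the unreachable states {1}; 4 states remain.
Initial partition by acceptance: {4} | {0,2,3}.
Refine {0,2,3} on symbol x: members go to different blocks, giving {0,3} and {2}.
Refine {0,3} on symbol y: members go to different blocks, giving {0} and {3}.
No further refinement is possible. Final partition (4 blocks): {4} | {0} | {2} | {3}.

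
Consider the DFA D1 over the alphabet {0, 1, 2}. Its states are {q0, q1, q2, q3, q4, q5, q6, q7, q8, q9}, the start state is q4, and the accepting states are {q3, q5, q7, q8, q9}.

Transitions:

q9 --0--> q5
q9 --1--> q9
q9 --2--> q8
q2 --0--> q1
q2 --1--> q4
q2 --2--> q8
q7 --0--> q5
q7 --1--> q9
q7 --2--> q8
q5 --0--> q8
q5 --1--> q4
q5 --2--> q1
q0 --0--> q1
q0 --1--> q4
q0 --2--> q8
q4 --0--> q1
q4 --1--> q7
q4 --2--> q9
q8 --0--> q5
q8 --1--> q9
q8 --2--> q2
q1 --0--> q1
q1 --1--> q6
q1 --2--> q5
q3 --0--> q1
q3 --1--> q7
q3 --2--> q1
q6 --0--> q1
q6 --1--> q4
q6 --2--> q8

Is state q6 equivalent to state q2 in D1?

Reachable states from the start: {q1,q2,q4,q5,q6,q7,q8,q9}. Unreachable: {q0,q3} — drop them.
Initial partition by acceptance: {q5,q7,q8,q9} | {q1,q2,q4,q6}.
Refine {q5,q7,q8,q9} on symbol 1: members go to different blocks, giving {q7,q8,q9} and {q5}.
Refine {q7,q8,q9} on symbol 2: members go to different blocks, giving {q7,q9} and {q8}.
Refine {q1,q2,q4,q6} on symbol 1: members go to different blocks, giving {q1,q2,q6} and {q4}.
On input 1, block {q1,q2,q6} splits into {q2,q6} and {q1}.
Stable partition: {q7,q9} | {q2,q6} | {q5} | {q8} | {q4} | {q1} — 6 equivalence classes.
q6 and q2 lie in the same block of the stable partition, so they are equivalent — no string distinguishes them.

Yes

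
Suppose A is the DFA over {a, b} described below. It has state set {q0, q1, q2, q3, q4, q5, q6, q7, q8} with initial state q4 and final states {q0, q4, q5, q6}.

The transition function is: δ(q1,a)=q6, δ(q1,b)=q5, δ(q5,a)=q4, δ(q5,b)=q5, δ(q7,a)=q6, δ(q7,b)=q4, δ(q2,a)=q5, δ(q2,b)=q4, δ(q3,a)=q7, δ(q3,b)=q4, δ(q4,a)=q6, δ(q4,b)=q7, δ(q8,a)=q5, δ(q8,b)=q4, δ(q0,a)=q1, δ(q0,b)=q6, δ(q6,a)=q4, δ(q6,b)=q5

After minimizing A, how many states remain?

3

Reachable states from the start: {q4,q5,q6,q7}. Unreachable: {q0,q1,q2,q3,q8} — drop them.
Initial partition by acceptance: {q4,q5,q6} | {q7}.
Split {q4,q5,q6} by δ(·,b) → {q5,q6} and {q4}.
The partition is now stable with 3 blocks: {q5,q6} | {q7} | {q4}.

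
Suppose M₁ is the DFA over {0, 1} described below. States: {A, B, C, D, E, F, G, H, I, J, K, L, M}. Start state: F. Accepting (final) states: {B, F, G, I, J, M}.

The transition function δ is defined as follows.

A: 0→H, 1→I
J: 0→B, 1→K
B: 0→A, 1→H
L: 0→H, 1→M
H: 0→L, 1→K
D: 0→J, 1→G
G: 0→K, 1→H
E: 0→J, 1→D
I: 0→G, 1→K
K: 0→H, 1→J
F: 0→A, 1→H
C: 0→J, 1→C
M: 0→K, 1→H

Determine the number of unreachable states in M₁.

BFS from F reaches {A, B, F, G, H, I, J, K, L, M}; the 3 state(s) C, D, E are never visited.

3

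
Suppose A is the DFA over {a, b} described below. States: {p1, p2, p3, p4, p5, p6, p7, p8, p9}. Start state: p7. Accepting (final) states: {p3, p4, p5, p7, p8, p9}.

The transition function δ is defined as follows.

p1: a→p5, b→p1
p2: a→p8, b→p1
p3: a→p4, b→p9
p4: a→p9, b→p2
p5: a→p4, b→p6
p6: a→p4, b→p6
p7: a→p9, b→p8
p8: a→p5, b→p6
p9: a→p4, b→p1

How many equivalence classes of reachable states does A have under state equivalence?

3

Reachable states from the start: {p1,p2,p4,p5,p6,p7,p8,p9}. Unreachable: {p3} — drop them.
P0 = {p4,p5,p7,p8,p9} | {p1,p2,p6}.
Refine {p4,p5,p7,p8,p9} on symbol b: members go to different blocks, giving {p4,p5,p8,p9} and {p7}.
Stable partition: {p4,p5,p8,p9} | {p1,p2,p6} | {p7} — 3 equivalence classes.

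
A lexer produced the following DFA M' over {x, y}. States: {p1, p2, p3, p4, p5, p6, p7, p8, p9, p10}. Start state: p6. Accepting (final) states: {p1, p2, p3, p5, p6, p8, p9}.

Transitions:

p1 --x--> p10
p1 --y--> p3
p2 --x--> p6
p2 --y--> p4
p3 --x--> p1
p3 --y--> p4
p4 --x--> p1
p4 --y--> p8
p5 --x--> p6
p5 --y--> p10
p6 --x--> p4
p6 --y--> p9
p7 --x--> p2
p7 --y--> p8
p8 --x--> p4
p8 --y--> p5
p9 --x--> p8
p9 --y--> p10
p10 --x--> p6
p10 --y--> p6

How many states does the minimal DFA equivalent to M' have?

3

States {p2,p7} cannot be reached from the start state, so discard them.
P0 = {p1,p3,p5,p6,p8,p9} | {p4,p10}.
Split {p1,p3,p5,p6,p8,p9} by δ(·,x) → {p1,p6,p8} and {p3,p5,p9}.
No further refinement is possible. Final partition (3 blocks): {p1,p6,p8} | {p4,p10} | {p3,p5,p9}.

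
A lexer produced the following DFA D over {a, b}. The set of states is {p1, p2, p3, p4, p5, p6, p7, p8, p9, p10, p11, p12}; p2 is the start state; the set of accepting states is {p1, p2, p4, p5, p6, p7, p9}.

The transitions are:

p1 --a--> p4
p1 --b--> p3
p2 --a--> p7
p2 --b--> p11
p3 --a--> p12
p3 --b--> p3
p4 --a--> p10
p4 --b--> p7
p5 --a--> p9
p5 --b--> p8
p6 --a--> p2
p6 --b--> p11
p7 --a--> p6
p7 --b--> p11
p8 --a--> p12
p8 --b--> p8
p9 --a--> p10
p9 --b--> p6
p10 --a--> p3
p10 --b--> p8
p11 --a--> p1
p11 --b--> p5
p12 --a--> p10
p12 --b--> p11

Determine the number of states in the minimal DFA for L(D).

Every state is reachable, so we keep all 12.
Initial partition by acceptance: {p1,p2,p4,p5,p6,p7,p9} | {p3,p8,p10,p11,p12}.
On input a, block {p1,p2,p4,p5,p6,p7,p9} splits into {p1,p2,p5,p6,p7} and {p4,p9}.
Split {p1,p2,p5,p6,p7} by δ(·,a) → {p2,p6,p7} and {p1,p5}.
Refine {p3,p8,p10,p11,p12} on symbol a: members go to different blocks, giving {p3,p8,p10,p12} and {p11}.
Refine {p3,p8,p10,p12} on symbol b: members go to different blocks, giving {p3,p8,p10} and {p12}.
Refine {p3,p8,p10} on symbol a: members go to different blocks, giving {p3,p8} and {p10}.
Stable partition: {p2,p6,p7} | {p3,p8} | {p4,p9} | {p1,p5} | {p11} | {p12} | {p10} — 7 equivalence classes.

7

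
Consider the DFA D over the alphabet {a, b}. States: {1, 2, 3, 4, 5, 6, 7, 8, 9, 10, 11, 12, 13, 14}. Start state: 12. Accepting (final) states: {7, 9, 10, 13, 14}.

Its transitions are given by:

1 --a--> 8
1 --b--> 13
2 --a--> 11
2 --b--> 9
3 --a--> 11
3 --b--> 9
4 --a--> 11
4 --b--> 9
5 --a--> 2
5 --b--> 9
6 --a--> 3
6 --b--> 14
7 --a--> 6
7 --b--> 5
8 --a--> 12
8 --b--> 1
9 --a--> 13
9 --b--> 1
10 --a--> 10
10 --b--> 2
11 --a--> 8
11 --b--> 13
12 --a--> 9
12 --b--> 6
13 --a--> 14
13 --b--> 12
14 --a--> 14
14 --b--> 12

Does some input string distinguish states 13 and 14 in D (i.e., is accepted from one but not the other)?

First remove the unreachable states {2,4,5,7,10}; 9 states remain.
P0 = {9,13,14} | {1,3,6,8,11,12}.
Split {1,3,6,8,11,12} by δ(·,a) → {1,3,6,8,11} and {12}.
On input b, block {9,13,14} splits into {13,14} and {9}.
On input a, block {1,3,6,8,11} splits into {1,3,6,11} and {8}.
Refine {1,3,6,11} on symbol a: members go to different blocks, giving {1,11} and {3,6}.
Split {3,6} by δ(·,a) → {3} and {6}.
No further refinement is possible. Final partition (7 blocks): {13,14} | {1,11} | {12} | {9} | {8} | {3} | {6}.
13 and 14 lie in the same block of the stable partition, so they are equivalent — no string distinguishes them.

No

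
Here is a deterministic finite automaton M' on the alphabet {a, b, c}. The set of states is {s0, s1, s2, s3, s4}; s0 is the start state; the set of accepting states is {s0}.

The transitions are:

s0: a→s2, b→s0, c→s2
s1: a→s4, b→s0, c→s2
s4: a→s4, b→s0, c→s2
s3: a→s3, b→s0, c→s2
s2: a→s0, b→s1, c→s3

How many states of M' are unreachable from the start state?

Exploring from s0, all states are eventually visited, so none are unreachable.

0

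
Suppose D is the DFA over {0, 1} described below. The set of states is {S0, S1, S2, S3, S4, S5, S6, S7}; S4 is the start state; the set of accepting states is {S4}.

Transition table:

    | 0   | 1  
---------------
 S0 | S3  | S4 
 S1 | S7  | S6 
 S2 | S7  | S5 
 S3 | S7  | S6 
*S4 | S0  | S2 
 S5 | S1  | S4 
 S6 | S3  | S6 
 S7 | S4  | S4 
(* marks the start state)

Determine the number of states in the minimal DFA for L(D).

Start with accepting vs non-accepting: {S4} | {S0,S1,S2,S3,S5,S6,S7}.
Refine {S0,S1,S2,S3,S5,S6,S7} on symbol 0: members go to different blocks, giving {S0,S1,S2,S3,S5,S6} and {S7}.
Refine {S0,S1,S2,S3,S5,S6} on symbol 0: members go to different blocks, giving {S0,S5,S6} and {S1,S2,S3}.
On input 1, block {S0,S5,S6} splits into {S0,S5} and {S6}.
Refine {S1,S2,S3} on symbol 1: members go to different blocks, giving {S1,S3} and {S2}.
Stable partition: {S4} | {S0,S5} | {S7} | {S1,S3} | {S6} | {S2} — 6 equivalence classes.

6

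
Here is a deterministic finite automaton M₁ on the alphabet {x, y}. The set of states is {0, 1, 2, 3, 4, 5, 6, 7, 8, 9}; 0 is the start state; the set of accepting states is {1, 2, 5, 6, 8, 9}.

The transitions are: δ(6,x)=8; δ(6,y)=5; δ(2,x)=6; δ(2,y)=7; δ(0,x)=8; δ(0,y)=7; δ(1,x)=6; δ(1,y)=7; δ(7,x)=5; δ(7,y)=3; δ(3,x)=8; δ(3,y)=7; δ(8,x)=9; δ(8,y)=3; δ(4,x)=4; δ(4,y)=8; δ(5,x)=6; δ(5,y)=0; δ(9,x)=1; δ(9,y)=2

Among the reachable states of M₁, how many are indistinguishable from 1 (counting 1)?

4

Reachable states from the start: {0,1,2,3,5,6,7,8,9}. Unreachable: {4} — drop them.
Initial partition by acceptance: {1,2,5,6,8,9} | {0,3,7}.
On input y, block {1,2,5,6,8,9} splits into {1,2,5,8} and {6,9}.
The partition is now stable with 3 blocks: {1,2,5,8} | {0,3,7} | {6,9}.
The equivalence class containing 1 is {1,2,5,8}, of size 4.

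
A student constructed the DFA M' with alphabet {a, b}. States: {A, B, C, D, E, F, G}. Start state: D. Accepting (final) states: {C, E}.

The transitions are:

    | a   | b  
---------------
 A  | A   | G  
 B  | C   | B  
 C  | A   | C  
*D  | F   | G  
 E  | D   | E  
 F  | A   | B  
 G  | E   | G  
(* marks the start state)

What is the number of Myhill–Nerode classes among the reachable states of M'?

3

All states are reachable from the start state.
Initial partition by acceptance: {C,E} | {A,B,D,F,G}.
Split {A,B,D,F,G} by δ(·,a) → {A,D,F} and {B,G}.
The partition is now stable with 3 blocks: {C,E} | {A,D,F} | {B,G}.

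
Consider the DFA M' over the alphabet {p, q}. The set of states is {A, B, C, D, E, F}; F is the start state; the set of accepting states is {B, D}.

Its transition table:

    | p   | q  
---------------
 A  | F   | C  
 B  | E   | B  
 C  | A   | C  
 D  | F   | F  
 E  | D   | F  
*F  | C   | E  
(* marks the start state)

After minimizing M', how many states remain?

5

States {B} cannot be reached from the start state, so discard them.
Initial partition by acceptance: {D} | {A,C,E,F}.
Split {A,C,E,F} by δ(·,p) → {A,C,F} and {E}.
On input q, block {A,C,F} splits into {A,C} and {F}.
On input p, block {A,C} splits into {A} and {C}.
The partition is now stable with 5 blocks: {D} | {A} | {E} | {F} | {C}.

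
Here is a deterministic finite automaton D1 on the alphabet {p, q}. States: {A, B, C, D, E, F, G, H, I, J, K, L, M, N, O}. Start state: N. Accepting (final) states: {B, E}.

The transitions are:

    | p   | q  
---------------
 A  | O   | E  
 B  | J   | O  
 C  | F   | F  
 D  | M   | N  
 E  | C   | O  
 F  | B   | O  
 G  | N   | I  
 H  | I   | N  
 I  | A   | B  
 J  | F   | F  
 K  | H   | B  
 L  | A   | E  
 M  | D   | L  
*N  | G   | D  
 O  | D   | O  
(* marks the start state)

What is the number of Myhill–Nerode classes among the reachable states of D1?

8

First remove the unreachable states {H,K}; 13 states remain.
Initial partition by acceptance: {B,E} | {A,C,D,F,G,I,J,L,M,N,O}.
Split {A,C,D,F,G,I,J,L,M,N,O} by δ(·,p) → {A,C,D,G,I,J,L,M,N,O} and {F}.
On input p, block {A,C,D,G,I,J,L,M,N,O} splits into {A,D,G,I,L,M,N,O} and {C,J}.
On input q, block {A,D,G,I,L,M,N,O} splits into {D,G,M,N,O} and {A,I,L}.
Split {D,G,M,N,O} by δ(·,q) → {D,N,O} and {G,M}.
On input p, block {D,N,O} splits into {D,N} and {O}.
Refine {A,I,L} on symbol p: members go to different blocks, giving {I,L} and {A}.
The partition is now stable with 8 blocks: {B,E} | {D,N} | {F} | {C,J} | {I,L} | {G,M} | {O} | {A}.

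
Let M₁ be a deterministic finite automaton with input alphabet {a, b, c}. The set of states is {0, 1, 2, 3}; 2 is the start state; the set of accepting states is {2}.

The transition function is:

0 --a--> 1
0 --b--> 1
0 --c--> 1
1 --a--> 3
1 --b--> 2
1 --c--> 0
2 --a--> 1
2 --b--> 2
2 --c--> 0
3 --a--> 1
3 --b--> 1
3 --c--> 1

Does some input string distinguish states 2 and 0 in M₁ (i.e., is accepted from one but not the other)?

Yes

P0 = {2} | {0,1,3}.
On input b, block {0,1,3} splits into {0,3} and {1}.
Stable partition: {2} | {0,3} | {1} — 3 equivalence classes.
2 and 0 end up in different blocks, so they are distinguishable. For instance, the string 'ε' is accepted from only 2.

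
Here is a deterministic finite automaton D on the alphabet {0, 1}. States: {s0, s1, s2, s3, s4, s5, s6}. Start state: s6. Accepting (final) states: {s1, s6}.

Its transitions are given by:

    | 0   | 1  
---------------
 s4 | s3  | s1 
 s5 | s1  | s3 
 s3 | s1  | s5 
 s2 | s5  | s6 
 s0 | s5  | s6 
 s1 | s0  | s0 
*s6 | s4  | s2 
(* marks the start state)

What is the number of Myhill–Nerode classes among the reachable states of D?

Initial partition by acceptance: {s1,s6} | {s0,s2,s3,s4,s5}.
Split {s0,s2,s3,s4,s5} by δ(·,0) → {s0,s2,s4} and {s3,s5}.
No further refinement is possible. Final partition (3 blocks): {s1,s6} | {s0,s2,s4} | {s3,s5}.

3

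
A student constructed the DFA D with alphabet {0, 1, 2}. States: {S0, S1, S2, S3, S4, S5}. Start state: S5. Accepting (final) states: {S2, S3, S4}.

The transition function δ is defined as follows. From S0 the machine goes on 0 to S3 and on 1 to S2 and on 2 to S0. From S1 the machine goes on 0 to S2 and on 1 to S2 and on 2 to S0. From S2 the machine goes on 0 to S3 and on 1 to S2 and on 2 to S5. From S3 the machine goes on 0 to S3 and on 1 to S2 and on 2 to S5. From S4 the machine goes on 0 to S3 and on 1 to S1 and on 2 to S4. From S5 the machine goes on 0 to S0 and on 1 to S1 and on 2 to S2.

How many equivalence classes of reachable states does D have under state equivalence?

3

States {S4} cannot be reached from the start state, so discard them.
Start with accepting vs non-accepting: {S2,S3} | {S0,S1,S5}.
Refine {S0,S1,S5} on symbol 0: members go to different blocks, giving {S0,S1} and {S5}.
Stable partition: {S2,S3} | {S0,S1} | {S5} — 3 equivalence classes.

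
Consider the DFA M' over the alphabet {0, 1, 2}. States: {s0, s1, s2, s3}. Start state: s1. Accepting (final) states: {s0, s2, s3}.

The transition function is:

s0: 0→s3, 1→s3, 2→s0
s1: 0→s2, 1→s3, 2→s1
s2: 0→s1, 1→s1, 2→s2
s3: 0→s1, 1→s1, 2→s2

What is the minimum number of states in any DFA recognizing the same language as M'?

States {s0} cannot be reached from the start state, so discard them.
Start with accepting vs non-accepting: {s2,s3} | {s1}.
Stable partition: {s2,s3} | {s1} — 2 equivalence classes.

2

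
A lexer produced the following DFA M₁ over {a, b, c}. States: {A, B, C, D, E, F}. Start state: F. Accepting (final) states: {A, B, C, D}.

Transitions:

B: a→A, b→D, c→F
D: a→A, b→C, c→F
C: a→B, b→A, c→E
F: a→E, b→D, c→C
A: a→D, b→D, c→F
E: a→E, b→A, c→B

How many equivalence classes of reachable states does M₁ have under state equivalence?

Every state is reachable, so we keep all 6.
P0 = {A,B,C,D} | {E,F}.
The partition is now stable with 2 blocks: {A,B,C,D} | {E,F}.

2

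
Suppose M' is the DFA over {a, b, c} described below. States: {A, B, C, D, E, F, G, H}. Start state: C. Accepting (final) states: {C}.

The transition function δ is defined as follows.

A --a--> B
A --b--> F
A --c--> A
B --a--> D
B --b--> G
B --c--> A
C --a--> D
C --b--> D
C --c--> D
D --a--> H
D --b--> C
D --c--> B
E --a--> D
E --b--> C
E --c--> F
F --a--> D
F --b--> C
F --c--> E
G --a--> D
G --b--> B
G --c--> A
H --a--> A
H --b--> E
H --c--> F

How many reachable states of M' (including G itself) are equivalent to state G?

2

Every state is reachable, so we keep all 8.
Initial partition by acceptance: {C} | {A,B,D,E,F,G,H}.
Refine {A,B,D,E,F,G,H} on symbol b: members go to different blocks, giving {A,B,G,H} and {D,E,F}.
Split {A,B,G,H} by δ(·,a) → {A,H} and {B,G}.
Split {A,H} by δ(·,a) → {A} and {H}.
Refine {D,E,F} on symbol a: members go to different blocks, giving {E,F} and {D}.
No further refinement is possible. Final partition (6 blocks): {C} | {A} | {E,F} | {B,G} | {H} | {D}.
The equivalence class containing G is {B,G}, of size 2.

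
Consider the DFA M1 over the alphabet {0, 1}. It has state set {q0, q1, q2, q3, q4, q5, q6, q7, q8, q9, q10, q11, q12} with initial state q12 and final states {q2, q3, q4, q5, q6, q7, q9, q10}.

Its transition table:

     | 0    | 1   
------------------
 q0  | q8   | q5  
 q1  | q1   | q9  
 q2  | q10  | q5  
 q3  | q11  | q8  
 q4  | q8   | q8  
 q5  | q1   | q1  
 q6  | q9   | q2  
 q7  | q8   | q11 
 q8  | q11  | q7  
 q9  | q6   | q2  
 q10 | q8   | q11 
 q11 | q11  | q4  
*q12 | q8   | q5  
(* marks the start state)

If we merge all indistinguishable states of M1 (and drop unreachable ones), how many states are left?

States {q0,q3} cannot be reached from the start state, so discard them.
Start with accepting vs non-accepting: {q2,q4,q5,q6,q7,q9,q10} | {q1,q8,q11,q12}.
Refine {q2,q4,q5,q6,q7,q9,q10} on symbol 0: members go to different blocks, giving {q4,q5,q7,q10} and {q2,q6,q9}.
Refine {q1,q8,q11,q12} on symbol 1: members go to different blocks, giving {q8,q11,q12} and {q1}.
On input 0, block {q4,q5,q7,q10} splits into {q4,q7,q10} and {q5}.
Split {q8,q11,q12} by δ(·,1) → {q8,q11} and {q12}.
Refine {q2,q6,q9} on symbol 0: members go to different blocks, giving {q6,q9} and {q2}.
The partition is now stable with 7 blocks: {q4,q7,q10} | {q8,q11} | {q6,q9} | {q1} | {q5} | {q12} | {q2}.

7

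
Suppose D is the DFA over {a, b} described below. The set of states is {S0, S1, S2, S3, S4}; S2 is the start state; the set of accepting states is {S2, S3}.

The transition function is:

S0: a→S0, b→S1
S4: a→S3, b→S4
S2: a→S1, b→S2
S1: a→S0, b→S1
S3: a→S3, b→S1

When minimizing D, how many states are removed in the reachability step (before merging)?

2

No path from S2 leads to S3, S4; the other 3 states are all reachable.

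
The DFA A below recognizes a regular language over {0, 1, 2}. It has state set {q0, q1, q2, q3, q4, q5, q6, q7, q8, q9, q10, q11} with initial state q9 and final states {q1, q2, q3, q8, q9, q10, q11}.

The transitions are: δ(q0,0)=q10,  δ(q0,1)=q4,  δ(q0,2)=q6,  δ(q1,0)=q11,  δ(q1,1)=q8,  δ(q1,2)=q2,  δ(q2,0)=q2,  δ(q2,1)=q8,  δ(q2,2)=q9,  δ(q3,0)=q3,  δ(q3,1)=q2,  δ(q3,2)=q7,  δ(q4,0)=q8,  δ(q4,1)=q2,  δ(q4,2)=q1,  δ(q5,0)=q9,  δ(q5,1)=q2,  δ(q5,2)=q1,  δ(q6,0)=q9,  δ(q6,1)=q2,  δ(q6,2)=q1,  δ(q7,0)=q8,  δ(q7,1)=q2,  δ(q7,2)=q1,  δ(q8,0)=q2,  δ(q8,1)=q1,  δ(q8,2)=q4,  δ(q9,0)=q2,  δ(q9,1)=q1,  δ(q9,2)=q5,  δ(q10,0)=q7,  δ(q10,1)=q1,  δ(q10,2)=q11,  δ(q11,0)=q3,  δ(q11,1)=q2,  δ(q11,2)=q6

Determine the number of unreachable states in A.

No path from q9 leads to q0, q10; the other 10 states are all reachable.

2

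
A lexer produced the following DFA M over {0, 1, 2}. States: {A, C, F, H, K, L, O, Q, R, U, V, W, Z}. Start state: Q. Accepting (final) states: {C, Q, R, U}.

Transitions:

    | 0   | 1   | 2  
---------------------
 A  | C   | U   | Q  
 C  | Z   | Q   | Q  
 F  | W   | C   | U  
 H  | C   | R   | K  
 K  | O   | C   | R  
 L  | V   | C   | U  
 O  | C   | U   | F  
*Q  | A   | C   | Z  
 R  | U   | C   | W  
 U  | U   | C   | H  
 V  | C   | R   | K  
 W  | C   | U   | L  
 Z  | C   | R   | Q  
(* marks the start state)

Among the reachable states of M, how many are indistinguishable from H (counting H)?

Start with accepting vs non-accepting: {C,Q,R,U} | {A,F,H,K,L,O,V,W,Z}.
Split {C,Q,R,U} by δ(·,0) → {R,U} and {C,Q}.
Split {A,F,H,K,L,O,V,W,Z} by δ(·,0) → {A,H,O,V,W,Z} and {F,K,L}.
Split {A,H,O,V,W,Z} by δ(·,2) → {H,O,V,W} and {A,Z}.
Split {C,Q} by δ(·,2) → {C} and {Q}.
The partition is now stable with 6 blocks: {R,U} | {H,O,V,W} | {C} | {F,K,L} | {A,Z} | {Q}.
State H belongs to the block {H,O,V,W}, which has 4 states.

4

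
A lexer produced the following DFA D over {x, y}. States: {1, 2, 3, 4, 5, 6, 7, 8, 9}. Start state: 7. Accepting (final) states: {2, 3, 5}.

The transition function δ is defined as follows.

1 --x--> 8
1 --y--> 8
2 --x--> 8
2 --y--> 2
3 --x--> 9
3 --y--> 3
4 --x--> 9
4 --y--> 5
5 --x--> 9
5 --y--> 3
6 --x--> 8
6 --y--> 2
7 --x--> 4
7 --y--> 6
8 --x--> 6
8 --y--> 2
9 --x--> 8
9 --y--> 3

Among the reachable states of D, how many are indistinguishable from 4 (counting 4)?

States {1} cannot be reached from the start state, so discard them.
Initial partition by acceptance: {2,3,5} | {4,6,7,8,9}.
Split {4,6,7,8,9} by δ(·,y) → {4,6,8,9} and {7}.
The partition is now stable with 3 blocks: {2,3,5} | {4,6,8,9} | {7}.
The equivalence class containing 4 is {4,6,8,9}, of size 4.

4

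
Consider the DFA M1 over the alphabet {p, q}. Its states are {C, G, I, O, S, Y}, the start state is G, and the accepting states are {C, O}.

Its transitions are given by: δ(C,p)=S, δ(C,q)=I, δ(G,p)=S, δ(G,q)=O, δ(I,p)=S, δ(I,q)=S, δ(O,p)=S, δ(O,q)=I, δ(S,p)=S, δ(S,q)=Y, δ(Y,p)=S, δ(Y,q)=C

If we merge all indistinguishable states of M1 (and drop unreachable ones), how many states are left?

P0 = {C,O} | {G,I,S,Y}.
Split {G,I,S,Y} by δ(·,q) → {G,Y} and {I,S}.
Refine {I,S} on symbol q: members go to different blocks, giving {S} and {I}.
No further refinement is possible. Final partition (4 blocks): {C,O} | {G,Y} | {S} | {I}.

4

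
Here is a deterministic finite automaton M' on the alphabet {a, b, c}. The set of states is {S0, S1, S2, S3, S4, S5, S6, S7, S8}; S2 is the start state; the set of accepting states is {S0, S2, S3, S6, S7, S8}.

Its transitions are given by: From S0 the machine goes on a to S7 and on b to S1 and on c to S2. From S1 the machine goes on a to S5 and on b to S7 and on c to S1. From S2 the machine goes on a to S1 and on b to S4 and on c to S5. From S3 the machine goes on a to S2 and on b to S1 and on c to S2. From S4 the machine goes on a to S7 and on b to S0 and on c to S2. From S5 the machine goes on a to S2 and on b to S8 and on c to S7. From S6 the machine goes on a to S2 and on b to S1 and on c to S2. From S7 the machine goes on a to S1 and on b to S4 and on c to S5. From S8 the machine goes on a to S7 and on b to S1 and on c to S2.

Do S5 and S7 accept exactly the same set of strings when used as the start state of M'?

States {S3,S6} cannot be reached from the start state, so discard them.
P0 = {S0,S2,S7,S8} | {S1,S4,S5}.
On input a, block {S0,S2,S7,S8} splits into {S0,S8} and {S2,S7}.
On input a, block {S1,S4,S5} splits into {S4,S5} and {S1}.
No further refinement is possible. Final partition (4 blocks): {S0,S8} | {S4,S5} | {S2,S7} | {S1}.
S5 and S7 end up in different blocks, so they are distinguishable. For instance, the string 'ε' is accepted from only S7.

No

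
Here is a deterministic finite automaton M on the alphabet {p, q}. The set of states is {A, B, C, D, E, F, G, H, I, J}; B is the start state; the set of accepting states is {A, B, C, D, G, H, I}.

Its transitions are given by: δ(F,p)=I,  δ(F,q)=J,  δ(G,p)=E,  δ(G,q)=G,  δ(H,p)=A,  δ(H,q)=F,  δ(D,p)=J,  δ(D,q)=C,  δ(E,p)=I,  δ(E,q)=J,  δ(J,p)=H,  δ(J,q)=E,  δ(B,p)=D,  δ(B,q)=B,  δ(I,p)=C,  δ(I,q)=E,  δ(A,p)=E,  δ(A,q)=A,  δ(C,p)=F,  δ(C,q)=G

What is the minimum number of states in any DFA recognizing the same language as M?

4

P0 = {A,B,C,D,G,H,I} | {E,F,J}.
Split {A,B,C,D,G,H,I} by δ(·,p) → {A,C,D,G} and {B,H,I}.
Split {B,H,I} by δ(·,q) → {H,I} and {B}.
The partition is now stable with 4 blocks: {A,C,D,G} | {E,F,J} | {H,I} | {B}.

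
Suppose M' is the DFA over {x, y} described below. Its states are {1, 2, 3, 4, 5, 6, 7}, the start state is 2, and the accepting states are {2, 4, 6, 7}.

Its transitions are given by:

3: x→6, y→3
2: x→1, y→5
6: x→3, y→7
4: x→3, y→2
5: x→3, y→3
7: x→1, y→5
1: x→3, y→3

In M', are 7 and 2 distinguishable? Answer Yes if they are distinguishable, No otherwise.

States {4} cannot be reached from the start state, so discard them.
Initial partition by acceptance: {2,6,7} | {1,3,5}.
Split {2,6,7} by δ(·,y) → {2,7} and {6}.
On input x, block {1,3,5} splits into {1,5} and {3}.
Stable partition: {2,7} | {1,5} | {6} | {3} — 4 equivalence classes.
7 and 2 lie in the same block of the stable partition, so they are equivalent — no string distinguishes them.

No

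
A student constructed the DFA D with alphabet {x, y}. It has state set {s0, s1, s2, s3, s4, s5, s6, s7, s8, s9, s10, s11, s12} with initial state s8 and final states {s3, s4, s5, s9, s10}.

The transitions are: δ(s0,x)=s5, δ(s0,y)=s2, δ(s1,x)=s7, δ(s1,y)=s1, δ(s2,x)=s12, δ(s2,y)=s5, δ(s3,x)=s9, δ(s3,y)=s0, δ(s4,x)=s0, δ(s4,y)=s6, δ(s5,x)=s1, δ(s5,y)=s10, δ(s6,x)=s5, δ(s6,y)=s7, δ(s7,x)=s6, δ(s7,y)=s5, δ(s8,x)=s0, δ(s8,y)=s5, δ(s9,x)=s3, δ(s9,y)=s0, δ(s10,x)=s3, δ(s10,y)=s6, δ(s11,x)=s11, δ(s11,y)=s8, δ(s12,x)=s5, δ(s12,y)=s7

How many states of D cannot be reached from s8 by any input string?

BFS from s8 reaches {s0, s1, s2, s3, s5, s6, s7, s8, s9, s10, s12}; the 2 state(s) s4, s11 are never visited.

2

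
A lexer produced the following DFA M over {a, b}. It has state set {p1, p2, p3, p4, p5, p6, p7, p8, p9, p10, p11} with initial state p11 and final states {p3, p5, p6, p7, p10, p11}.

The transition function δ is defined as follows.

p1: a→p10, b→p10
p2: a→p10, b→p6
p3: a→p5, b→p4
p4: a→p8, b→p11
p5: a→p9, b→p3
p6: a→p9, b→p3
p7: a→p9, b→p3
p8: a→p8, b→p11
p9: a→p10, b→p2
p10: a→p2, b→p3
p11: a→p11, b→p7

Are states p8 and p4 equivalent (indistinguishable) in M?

First remove the unreachable states {p1}; 10 states remain.
Initial partition by acceptance: {p3,p5,p6,p7,p10,p11} | {p2,p4,p8,p9}.
On input a, block {p3,p5,p6,p7,p10,p11} splits into {p5,p6,p7,p10} and {p3,p11}.
Split {p2,p4,p8,p9} by δ(·,a) → {p2,p9} and {p4,p8}.
On input b, block {p2,p9} splits into {p2} and {p9}.
Refine {p5,p6,p7,p10} on symbol a: members go to different blocks, giving {p5,p6,p7} and {p10}.
On input a, block {p3,p11} splits into {p3} and {p11}.
The partition is now stable with 7 blocks: {p5,p6,p7} | {p2} | {p3} | {p4,p8} | {p9} | {p10} | {p11}.
p8 and p4 lie in the same block of the stable partition, so they are equivalent — no string distinguishes them.

Yes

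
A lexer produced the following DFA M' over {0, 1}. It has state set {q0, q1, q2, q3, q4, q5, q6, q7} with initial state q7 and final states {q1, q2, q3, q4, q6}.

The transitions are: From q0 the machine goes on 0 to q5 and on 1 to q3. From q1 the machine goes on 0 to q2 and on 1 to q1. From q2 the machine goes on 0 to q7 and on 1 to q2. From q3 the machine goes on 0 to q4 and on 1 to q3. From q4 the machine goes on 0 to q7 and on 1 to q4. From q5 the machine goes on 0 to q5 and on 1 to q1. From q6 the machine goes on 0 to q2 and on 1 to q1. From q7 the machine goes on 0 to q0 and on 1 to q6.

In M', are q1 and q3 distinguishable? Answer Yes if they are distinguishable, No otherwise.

Every state is reachable, so we keep all 8.
Initial partition by acceptance: {q1,q2,q3,q4,q6} | {q0,q5,q7}.
Refine {q1,q2,q3,q4,q6} on symbol 0: members go to different blocks, giving {q1,q3,q6} and {q2,q4}.
The partition is now stable with 3 blocks: {q1,q3,q6} | {q0,q5,q7} | {q2,q4}.
q1 and q3 lie in the same block of the stable partition, so they are equivalent — no string distinguishes them.

No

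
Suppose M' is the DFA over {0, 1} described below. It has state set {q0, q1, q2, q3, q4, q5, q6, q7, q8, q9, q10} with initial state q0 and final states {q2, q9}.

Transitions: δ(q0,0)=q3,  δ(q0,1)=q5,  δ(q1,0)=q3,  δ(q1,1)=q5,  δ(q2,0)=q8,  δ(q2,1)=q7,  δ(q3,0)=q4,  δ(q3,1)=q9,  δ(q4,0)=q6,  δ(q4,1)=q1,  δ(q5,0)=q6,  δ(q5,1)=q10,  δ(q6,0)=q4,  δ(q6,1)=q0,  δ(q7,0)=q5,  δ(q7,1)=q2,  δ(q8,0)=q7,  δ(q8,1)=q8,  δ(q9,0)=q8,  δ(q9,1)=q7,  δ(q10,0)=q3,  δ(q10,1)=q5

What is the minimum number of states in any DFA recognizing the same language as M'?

Every state is reachable, so we keep all 11.
Start with accepting vs non-accepting: {q2,q9} | {q0,q1,q3,q4,q5,q6,q7,q8,q10}.
On input 1, block {q0,q1,q3,q4,q5,q6,q7,q8,q10} splits into {q0,q1,q4,q5,q6,q8,q10} and {q3,q7}.
Refine {q0,q1,q4,q5,q6,q8,q10} on symbol 0: members go to different blocks, giving {q0,q1,q8,q10} and {q4,q5,q6}.
Refine {q0,q1,q8,q10} on symbol 1: members go to different blocks, giving {q0,q1,q10} and {q8}.
The partition is now stable with 5 blocks: {q2,q9} | {q0,q1,q10} | {q3,q7} | {q4,q5,q6} | {q8}.

5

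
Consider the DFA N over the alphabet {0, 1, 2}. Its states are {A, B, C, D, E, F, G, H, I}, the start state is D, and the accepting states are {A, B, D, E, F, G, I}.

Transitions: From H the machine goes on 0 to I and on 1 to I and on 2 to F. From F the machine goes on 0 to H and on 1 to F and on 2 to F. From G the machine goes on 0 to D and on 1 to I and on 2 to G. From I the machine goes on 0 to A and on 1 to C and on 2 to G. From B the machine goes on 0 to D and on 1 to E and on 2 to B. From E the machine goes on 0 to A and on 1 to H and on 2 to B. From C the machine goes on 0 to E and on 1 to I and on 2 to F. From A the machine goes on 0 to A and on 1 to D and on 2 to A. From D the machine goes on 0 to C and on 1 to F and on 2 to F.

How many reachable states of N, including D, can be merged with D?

2

P0 = {A,B,D,E,F,G,I} | {C,H}.
On input 0, block {A,B,D,E,F,G,I} splits into {A,B,E,G,I} and {D,F}.
Refine {A,B,E,G,I} on symbol 0: members go to different blocks, giving {A,E,I} and {B,G}.
On input 1, block {A,E,I} splits into {E,I} and {A}.
The partition is now stable with 5 blocks: {E,I} | {C,H} | {D,F} | {B,G} | {A}.
State D belongs to the block {D,F}, which has 2 states.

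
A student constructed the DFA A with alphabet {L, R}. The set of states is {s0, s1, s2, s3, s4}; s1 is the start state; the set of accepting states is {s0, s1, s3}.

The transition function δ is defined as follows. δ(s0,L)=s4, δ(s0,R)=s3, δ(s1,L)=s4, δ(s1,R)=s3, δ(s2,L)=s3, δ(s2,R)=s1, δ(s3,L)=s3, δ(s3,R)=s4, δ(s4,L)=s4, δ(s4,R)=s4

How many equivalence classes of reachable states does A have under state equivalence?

States {s0,s2} cannot be reached from the start state, so discard them.
Initial partition by acceptance: {s1,s3} | {s4}.
Split {s1,s3} by δ(·,L) → {s1} and {s3}.
The partition is now stable with 3 blocks: {s1} | {s4} | {s3}.

3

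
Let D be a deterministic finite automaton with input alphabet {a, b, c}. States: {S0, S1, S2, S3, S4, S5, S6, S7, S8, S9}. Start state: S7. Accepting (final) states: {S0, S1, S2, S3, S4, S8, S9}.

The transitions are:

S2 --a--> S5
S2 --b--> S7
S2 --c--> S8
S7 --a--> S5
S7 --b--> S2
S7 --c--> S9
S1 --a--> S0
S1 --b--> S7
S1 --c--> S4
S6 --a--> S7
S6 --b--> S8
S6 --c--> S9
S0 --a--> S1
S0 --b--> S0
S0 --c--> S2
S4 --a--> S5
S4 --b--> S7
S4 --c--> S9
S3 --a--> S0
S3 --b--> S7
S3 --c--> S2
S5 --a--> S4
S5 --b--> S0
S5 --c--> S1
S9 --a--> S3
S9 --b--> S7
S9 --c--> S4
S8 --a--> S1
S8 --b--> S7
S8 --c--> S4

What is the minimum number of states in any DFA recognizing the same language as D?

6

States {S6} cannot be reached from the start state, so discard them.
Initial partition by acceptance: {S0,S1,S2,S3,S4,S8,S9} | {S5,S7}.
On input a, block {S0,S1,S2,S3,S4,S8,S9} splits into {S0,S1,S3,S8,S9} and {S2,S4}.
Refine {S0,S1,S3,S8,S9} on symbol b: members go to different blocks, giving {S1,S3,S8,S9} and {S0}.
Refine {S1,S3,S8,S9} on symbol a: members go to different blocks, giving {S1,S3} and {S8,S9}.
On input a, block {S5,S7} splits into {S5} and {S7}.
The partition is now stable with 6 blocks: {S1,S3} | {S5} | {S2,S4} | {S0} | {S8,S9} | {S7}.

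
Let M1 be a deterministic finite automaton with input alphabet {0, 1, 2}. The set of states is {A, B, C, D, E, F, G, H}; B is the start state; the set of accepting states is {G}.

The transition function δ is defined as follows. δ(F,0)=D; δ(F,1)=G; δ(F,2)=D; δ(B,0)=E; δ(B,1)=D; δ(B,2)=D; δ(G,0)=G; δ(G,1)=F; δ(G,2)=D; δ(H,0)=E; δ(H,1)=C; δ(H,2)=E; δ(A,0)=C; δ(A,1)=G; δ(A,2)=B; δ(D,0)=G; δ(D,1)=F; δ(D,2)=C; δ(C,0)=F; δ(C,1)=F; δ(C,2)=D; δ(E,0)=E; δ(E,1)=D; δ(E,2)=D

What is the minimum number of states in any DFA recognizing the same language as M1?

Reachable states from the start: {B,C,D,E,F,G}. Unreachable: {A,H} — drop them.
Initial partition by acceptance: {G} | {B,C,D,E,F}.
Refine {B,C,D,E,F} on symbol 0: members go to different blocks, giving {B,C,E,F} and {D}.
On input 0, block {B,C,E,F} splits into {B,C,E} and {F}.
Split {B,C,E} by δ(·,0) → {B,E} and {C}.
Stable partition: {G} | {B,E} | {D} | {F} | {C} — 5 equivalence classes.

5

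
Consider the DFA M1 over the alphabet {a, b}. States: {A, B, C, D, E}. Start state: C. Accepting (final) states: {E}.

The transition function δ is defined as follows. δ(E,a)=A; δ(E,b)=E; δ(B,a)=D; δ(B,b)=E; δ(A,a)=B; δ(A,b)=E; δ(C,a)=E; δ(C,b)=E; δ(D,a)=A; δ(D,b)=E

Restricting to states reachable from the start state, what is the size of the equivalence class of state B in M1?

3

Start with accepting vs non-accepting: {E} | {A,B,C,D}.
Split {A,B,C,D} by δ(·,a) → {A,B,D} and {C}.
No further refinement is possible. Final partition (3 blocks): {E} | {A,B,D} | {C}.
State B belongs to the block {A,B,D}, which has 3 states.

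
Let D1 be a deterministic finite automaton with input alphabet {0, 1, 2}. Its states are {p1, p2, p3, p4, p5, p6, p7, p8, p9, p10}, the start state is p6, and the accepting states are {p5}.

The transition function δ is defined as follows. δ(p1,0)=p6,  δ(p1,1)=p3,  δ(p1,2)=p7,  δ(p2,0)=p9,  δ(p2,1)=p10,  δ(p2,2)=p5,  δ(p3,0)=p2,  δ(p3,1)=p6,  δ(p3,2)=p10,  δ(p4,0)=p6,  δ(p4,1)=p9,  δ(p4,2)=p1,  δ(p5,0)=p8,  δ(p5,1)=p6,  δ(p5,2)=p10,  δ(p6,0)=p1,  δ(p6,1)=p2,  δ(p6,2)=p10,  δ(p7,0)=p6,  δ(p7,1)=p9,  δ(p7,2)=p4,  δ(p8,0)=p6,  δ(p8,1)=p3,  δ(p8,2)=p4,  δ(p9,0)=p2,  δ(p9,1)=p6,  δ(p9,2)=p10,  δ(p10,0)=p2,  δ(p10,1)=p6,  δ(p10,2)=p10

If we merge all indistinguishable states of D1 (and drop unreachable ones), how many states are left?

5

Initial partition by acceptance: {p5} | {p1,p2,p3,p4,p6,p7,p8,p9,p10}.
Refine {p1,p2,p3,p4,p6,p7,p8,p9,p10} on symbol 2: members go to different blocks, giving {p1,p3,p4,p6,p7,p8,p9,p10} and {p2}.
On input 0, block {p1,p3,p4,p6,p7,p8,p9,p10} splits into {p1,p4,p6,p7,p8} and {p3,p9,p10}.
Split {p1,p4,p6,p7,p8} by δ(·,1) → {p1,p4,p7,p8} and {p6}.
The partition is now stable with 5 blocks: {p5} | {p1,p4,p7,p8} | {p2} | {p3,p9,p10} | {p6}.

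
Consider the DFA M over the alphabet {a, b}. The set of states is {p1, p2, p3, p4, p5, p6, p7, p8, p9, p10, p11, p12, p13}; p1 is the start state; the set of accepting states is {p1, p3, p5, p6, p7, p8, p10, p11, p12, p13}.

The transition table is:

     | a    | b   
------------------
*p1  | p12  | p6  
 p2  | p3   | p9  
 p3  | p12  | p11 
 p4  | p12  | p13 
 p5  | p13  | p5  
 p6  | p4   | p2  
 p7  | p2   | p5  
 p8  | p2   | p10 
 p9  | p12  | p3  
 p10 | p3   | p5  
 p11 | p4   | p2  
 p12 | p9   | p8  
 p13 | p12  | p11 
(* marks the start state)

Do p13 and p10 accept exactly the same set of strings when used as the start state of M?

No

States {p7} cannot be reached from the start state, so discard them.
P0 = {p1,p3,p5,p6,p8,p10,p11,p12,p13} | {p2,p4,p9}.
On input a, block {p1,p3,p5,p6,p8,p10,p11,p12,p13} splits into {p1,p3,p5,p10,p13} and {p6,p8,p11,p12}.
On input a, block {p1,p3,p5,p10,p13} splits into {p1,p3,p13} and {p5,p10}.
Split {p2,p4,p9} by δ(·,a) → {p4,p9} and {p2}.
On input a, block {p6,p8,p11,p12} splits into {p6,p11,p12} and {p8}.
Refine {p6,p11,p12} on symbol b: members go to different blocks, giving {p6,p11} and {p12}.
No further refinement is possible. Final partition (7 blocks): {p1,p3,p13} | {p4,p9} | {p6,p11} | {p5,p10} | {p2} | {p8} | {p12}.
p13 and p10 end up in different blocks, so they are distinguishable. For instance, the string 'aa' is accepted from only p10.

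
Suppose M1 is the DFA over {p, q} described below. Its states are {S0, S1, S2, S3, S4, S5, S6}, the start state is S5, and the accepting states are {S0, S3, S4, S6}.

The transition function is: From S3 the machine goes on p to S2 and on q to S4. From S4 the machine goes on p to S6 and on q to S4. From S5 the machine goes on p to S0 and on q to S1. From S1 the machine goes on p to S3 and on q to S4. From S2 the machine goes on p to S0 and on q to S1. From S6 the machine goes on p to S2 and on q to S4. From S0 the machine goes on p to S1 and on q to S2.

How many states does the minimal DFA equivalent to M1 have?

5

Start with accepting vs non-accepting: {S0,S3,S4,S6} | {S1,S2,S5}.
Split {S0,S3,S4,S6} by δ(·,p) → {S0,S3,S6} and {S4}.
Refine {S0,S3,S6} on symbol q: members go to different blocks, giving {S3,S6} and {S0}.
Split {S1,S2,S5} by δ(·,p) → {S2,S5} and {S1}.
No further refinement is possible. Final partition (5 blocks): {S3,S6} | {S2,S5} | {S4} | {S0} | {S1}.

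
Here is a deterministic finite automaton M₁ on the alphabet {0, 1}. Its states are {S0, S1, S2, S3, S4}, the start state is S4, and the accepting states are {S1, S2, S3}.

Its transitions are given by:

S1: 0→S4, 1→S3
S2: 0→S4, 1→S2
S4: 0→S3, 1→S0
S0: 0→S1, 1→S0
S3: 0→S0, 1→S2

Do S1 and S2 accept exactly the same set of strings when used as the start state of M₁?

Initial partition by acceptance: {S1,S2,S3} | {S0,S4}.
Stable partition: {S1,S2,S3} | {S0,S4} — 2 equivalence classes.
S1 and S2 lie in the same block of the stable partition, so they are equivalent — no string distinguishes them.

Yes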